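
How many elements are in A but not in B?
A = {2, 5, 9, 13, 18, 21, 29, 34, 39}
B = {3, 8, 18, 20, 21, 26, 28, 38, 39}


Set A = {2, 5, 9, 13, 18, 21, 29, 34, 39}
Set B = {3, 8, 18, 20, 21, 26, 28, 38, 39}
A \ B = {2, 5, 9, 13, 29, 34}
|A \ B| = 6

6


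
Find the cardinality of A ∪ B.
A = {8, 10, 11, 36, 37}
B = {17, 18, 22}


Set A = {8, 10, 11, 36, 37}, |A| = 5
Set B = {17, 18, 22}, |B| = 3
A ∩ B = {}, |A ∩ B| = 0
|A ∪ B| = |A| + |B| - |A ∩ B| = 5 + 3 - 0 = 8

8


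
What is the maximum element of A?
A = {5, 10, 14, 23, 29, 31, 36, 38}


Set A = {5, 10, 14, 23, 29, 31, 36, 38}
Elements in ascending order: 5, 10, 14, 23, 29, 31, 36, 38
The largest element is 38.

38


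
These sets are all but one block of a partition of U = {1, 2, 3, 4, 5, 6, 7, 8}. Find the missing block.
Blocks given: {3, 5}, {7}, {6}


U = {1, 2, 3, 4, 5, 6, 7, 8}
Shown blocks: {3, 5}, {7}, {6}
A partition's blocks are pairwise disjoint and cover U, so the missing block = U \ (union of shown blocks).
Union of shown blocks: {3, 5, 6, 7}
Missing block = U \ (union) = {1, 2, 4, 8}

{1, 2, 4, 8}


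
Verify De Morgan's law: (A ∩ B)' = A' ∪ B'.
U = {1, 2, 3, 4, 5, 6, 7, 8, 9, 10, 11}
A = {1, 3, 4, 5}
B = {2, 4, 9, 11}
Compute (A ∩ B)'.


U = {1, 2, 3, 4, 5, 6, 7, 8, 9, 10, 11}
A = {1, 3, 4, 5}, B = {2, 4, 9, 11}
A ∩ B = {4}
(A ∩ B)' = U \ (A ∩ B) = {1, 2, 3, 5, 6, 7, 8, 9, 10, 11}
Verification via A' ∪ B': A' = {2, 6, 7, 8, 9, 10, 11}, B' = {1, 3, 5, 6, 7, 8, 10}
A' ∪ B' = {1, 2, 3, 5, 6, 7, 8, 9, 10, 11} ✓

{1, 2, 3, 5, 6, 7, 8, 9, 10, 11}


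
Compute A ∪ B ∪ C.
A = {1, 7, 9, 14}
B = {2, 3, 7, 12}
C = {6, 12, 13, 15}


Set A = {1, 7, 9, 14}
Set B = {2, 3, 7, 12}
Set C = {6, 12, 13, 15}
First, A ∪ B = {1, 2, 3, 7, 9, 12, 14}
Then, (A ∪ B) ∪ C = {1, 2, 3, 6, 7, 9, 12, 13, 14, 15}

{1, 2, 3, 6, 7, 9, 12, 13, 14, 15}


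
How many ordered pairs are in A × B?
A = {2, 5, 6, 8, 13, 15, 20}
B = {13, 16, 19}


Set A = {2, 5, 6, 8, 13, 15, 20} has 7 elements.
Set B = {13, 16, 19} has 3 elements.
|A × B| = |A| × |B| = 7 × 3 = 21

21


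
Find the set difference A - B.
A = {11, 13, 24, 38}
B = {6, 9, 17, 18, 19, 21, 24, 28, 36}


Set A = {11, 13, 24, 38}
Set B = {6, 9, 17, 18, 19, 21, 24, 28, 36}
A \ B includes elements in A that are not in B.
Check each element of A:
11 (not in B, keep), 13 (not in B, keep), 24 (in B, remove), 38 (not in B, keep)
A \ B = {11, 13, 38}

{11, 13, 38}


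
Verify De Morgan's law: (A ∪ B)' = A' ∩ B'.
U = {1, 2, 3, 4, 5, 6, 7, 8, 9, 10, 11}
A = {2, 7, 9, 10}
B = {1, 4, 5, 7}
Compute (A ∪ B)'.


U = {1, 2, 3, 4, 5, 6, 7, 8, 9, 10, 11}
A = {2, 7, 9, 10}, B = {1, 4, 5, 7}
A ∪ B = {1, 2, 4, 5, 7, 9, 10}
(A ∪ B)' = U \ (A ∪ B) = {3, 6, 8, 11}
Verification via A' ∩ B': A' = {1, 3, 4, 5, 6, 8, 11}, B' = {2, 3, 6, 8, 9, 10, 11}
A' ∩ B' = {3, 6, 8, 11} ✓

{3, 6, 8, 11}


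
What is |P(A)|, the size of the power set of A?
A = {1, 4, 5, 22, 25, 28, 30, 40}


Set A = {1, 4, 5, 22, 25, 28, 30, 40}
|A| = 8
The power set P(A) contains all subsets of A.
|P(A)| = 2^|A| = 2^8 = 256

256


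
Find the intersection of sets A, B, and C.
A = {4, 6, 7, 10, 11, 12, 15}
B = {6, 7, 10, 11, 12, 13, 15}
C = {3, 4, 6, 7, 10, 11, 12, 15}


Set A = {4, 6, 7, 10, 11, 12, 15}
Set B = {6, 7, 10, 11, 12, 13, 15}
Set C = {3, 4, 6, 7, 10, 11, 12, 15}
First, A ∩ B = {6, 7, 10, 11, 12, 15}
Then, (A ∩ B) ∩ C = {6, 7, 10, 11, 12, 15}

{6, 7, 10, 11, 12, 15}


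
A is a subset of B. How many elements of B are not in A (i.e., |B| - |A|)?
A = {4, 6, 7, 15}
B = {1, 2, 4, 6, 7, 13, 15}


Set A = {4, 6, 7, 15}, |A| = 4
Set B = {1, 2, 4, 6, 7, 13, 15}, |B| = 7
Since A ⊆ B: B \ A = {1, 2, 13}
|B| - |A| = 7 - 4 = 3

3


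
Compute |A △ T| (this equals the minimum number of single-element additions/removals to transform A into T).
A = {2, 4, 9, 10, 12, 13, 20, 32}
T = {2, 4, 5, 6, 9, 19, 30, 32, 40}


Set A = {2, 4, 9, 10, 12, 13, 20, 32}
Set T = {2, 4, 5, 6, 9, 19, 30, 32, 40}
Elements to remove from A (in A, not in T): {10, 12, 13, 20} → 4 removals
Elements to add to A (in T, not in A): {5, 6, 19, 30, 40} → 5 additions
Total edits = 4 + 5 = 9

9


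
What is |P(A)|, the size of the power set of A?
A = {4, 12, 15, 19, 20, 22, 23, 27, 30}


Set A = {4, 12, 15, 19, 20, 22, 23, 27, 30}
|A| = 9
The power set P(A) contains all subsets of A.
|P(A)| = 2^|A| = 2^9 = 512

512


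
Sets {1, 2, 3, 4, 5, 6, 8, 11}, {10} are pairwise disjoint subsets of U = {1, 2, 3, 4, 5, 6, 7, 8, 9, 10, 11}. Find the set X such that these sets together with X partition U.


U = {1, 2, 3, 4, 5, 6, 7, 8, 9, 10, 11}
Shown blocks: {1, 2, 3, 4, 5, 6, 8, 11}, {10}
A partition's blocks are pairwise disjoint and cover U, so the missing block = U \ (union of shown blocks).
Union of shown blocks: {1, 2, 3, 4, 5, 6, 8, 10, 11}
Missing block = U \ (union) = {7, 9}

{7, 9}


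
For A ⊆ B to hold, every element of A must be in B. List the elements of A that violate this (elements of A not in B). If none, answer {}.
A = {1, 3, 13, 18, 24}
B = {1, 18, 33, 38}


Set A = {1, 3, 13, 18, 24}
Set B = {1, 18, 33, 38}
Check each element of A against B:
1 ∈ B, 3 ∉ B (include), 13 ∉ B (include), 18 ∈ B, 24 ∉ B (include)
Elements of A not in B: {3, 13, 24}

{3, 13, 24}


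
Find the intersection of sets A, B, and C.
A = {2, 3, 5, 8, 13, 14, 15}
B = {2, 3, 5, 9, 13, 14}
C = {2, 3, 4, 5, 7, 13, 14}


Set A = {2, 3, 5, 8, 13, 14, 15}
Set B = {2, 3, 5, 9, 13, 14}
Set C = {2, 3, 4, 5, 7, 13, 14}
First, A ∩ B = {2, 3, 5, 13, 14}
Then, (A ∩ B) ∩ C = {2, 3, 5, 13, 14}

{2, 3, 5, 13, 14}


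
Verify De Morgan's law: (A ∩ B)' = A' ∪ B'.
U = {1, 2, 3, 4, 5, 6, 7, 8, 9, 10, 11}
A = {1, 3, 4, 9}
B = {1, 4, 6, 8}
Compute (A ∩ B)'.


U = {1, 2, 3, 4, 5, 6, 7, 8, 9, 10, 11}
A = {1, 3, 4, 9}, B = {1, 4, 6, 8}
A ∩ B = {1, 4}
(A ∩ B)' = U \ (A ∩ B) = {2, 3, 5, 6, 7, 8, 9, 10, 11}
Verification via A' ∪ B': A' = {2, 5, 6, 7, 8, 10, 11}, B' = {2, 3, 5, 7, 9, 10, 11}
A' ∪ B' = {2, 3, 5, 6, 7, 8, 9, 10, 11} ✓

{2, 3, 5, 6, 7, 8, 9, 10, 11}


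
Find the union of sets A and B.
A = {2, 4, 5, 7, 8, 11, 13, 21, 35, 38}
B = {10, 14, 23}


Set A = {2, 4, 5, 7, 8, 11, 13, 21, 35, 38}
Set B = {10, 14, 23}
A ∪ B includes all elements in either set.
Elements from A: {2, 4, 5, 7, 8, 11, 13, 21, 35, 38}
Elements from B not already included: {10, 14, 23}
A ∪ B = {2, 4, 5, 7, 8, 10, 11, 13, 14, 21, 23, 35, 38}

{2, 4, 5, 7, 8, 10, 11, 13, 14, 21, 23, 35, 38}


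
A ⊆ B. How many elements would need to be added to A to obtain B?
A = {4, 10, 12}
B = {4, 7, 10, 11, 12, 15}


Set A = {4, 10, 12}, |A| = 3
Set B = {4, 7, 10, 11, 12, 15}, |B| = 6
Since A ⊆ B: B \ A = {7, 11, 15}
|B| - |A| = 6 - 3 = 3

3


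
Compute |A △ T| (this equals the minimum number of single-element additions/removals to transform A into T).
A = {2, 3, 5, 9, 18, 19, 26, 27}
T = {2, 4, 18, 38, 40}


Set A = {2, 3, 5, 9, 18, 19, 26, 27}
Set T = {2, 4, 18, 38, 40}
Elements to remove from A (in A, not in T): {3, 5, 9, 19, 26, 27} → 6 removals
Elements to add to A (in T, not in A): {4, 38, 40} → 3 additions
Total edits = 6 + 3 = 9

9


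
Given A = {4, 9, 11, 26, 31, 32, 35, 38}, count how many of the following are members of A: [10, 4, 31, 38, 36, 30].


Set A = {4, 9, 11, 26, 31, 32, 35, 38}
Candidates: [10, 4, 31, 38, 36, 30]
Check each candidate:
10 ∉ A, 4 ∈ A, 31 ∈ A, 38 ∈ A, 36 ∉ A, 30 ∉ A
Count of candidates in A: 3

3


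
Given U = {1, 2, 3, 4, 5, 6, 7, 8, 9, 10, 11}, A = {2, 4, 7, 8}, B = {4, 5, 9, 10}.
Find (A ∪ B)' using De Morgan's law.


U = {1, 2, 3, 4, 5, 6, 7, 8, 9, 10, 11}
A = {2, 4, 7, 8}, B = {4, 5, 9, 10}
A ∪ B = {2, 4, 5, 7, 8, 9, 10}
(A ∪ B)' = U \ (A ∪ B) = {1, 3, 6, 11}
Verification via A' ∩ B': A' = {1, 3, 5, 6, 9, 10, 11}, B' = {1, 2, 3, 6, 7, 8, 11}
A' ∩ B' = {1, 3, 6, 11} ✓

{1, 3, 6, 11}


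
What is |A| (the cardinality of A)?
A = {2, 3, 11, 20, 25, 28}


Set A = {2, 3, 11, 20, 25, 28}
Listing elements: 2, 3, 11, 20, 25, 28
Counting: 6 elements
|A| = 6

6


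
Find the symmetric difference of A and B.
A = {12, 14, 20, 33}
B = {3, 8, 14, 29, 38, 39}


Set A = {12, 14, 20, 33}
Set B = {3, 8, 14, 29, 38, 39}
A △ B = (A \ B) ∪ (B \ A)
Elements in A but not B: {12, 20, 33}
Elements in B but not A: {3, 8, 29, 38, 39}
A △ B = {3, 8, 12, 20, 29, 33, 38, 39}

{3, 8, 12, 20, 29, 33, 38, 39}


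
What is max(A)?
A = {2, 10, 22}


Set A = {2, 10, 22}
Elements in ascending order: 2, 10, 22
The largest element is 22.

22


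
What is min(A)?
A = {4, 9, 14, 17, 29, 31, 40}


Set A = {4, 9, 14, 17, 29, 31, 40}
Elements in ascending order: 4, 9, 14, 17, 29, 31, 40
The smallest element is 4.

4


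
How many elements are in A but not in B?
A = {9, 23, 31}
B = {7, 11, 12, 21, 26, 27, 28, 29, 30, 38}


Set A = {9, 23, 31}
Set B = {7, 11, 12, 21, 26, 27, 28, 29, 30, 38}
A \ B = {9, 23, 31}
|A \ B| = 3

3


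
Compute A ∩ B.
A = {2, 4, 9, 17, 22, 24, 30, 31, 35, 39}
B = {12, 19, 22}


Set A = {2, 4, 9, 17, 22, 24, 30, 31, 35, 39}
Set B = {12, 19, 22}
A ∩ B includes only elements in both sets.
Check each element of A against B:
2 ✗, 4 ✗, 9 ✗, 17 ✗, 22 ✓, 24 ✗, 30 ✗, 31 ✗, 35 ✗, 39 ✗
A ∩ B = {22}

{22}


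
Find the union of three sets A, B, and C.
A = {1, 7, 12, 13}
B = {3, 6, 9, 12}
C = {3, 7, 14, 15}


Set A = {1, 7, 12, 13}
Set B = {3, 6, 9, 12}
Set C = {3, 7, 14, 15}
First, A ∪ B = {1, 3, 6, 7, 9, 12, 13}
Then, (A ∪ B) ∪ C = {1, 3, 6, 7, 9, 12, 13, 14, 15}

{1, 3, 6, 7, 9, 12, 13, 14, 15}


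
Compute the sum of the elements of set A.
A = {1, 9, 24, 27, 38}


Set A = {1, 9, 24, 27, 38}
Sum = 1 + 9 + 24 + 27 + 38 = 99

99


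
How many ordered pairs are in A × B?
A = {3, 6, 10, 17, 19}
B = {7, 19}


Set A = {3, 6, 10, 17, 19} has 5 elements.
Set B = {7, 19} has 2 elements.
|A × B| = |A| × |B| = 5 × 2 = 10

10


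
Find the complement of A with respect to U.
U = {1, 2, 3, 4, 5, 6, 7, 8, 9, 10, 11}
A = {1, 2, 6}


Universal set U = {1, 2, 3, 4, 5, 6, 7, 8, 9, 10, 11}
Set A = {1, 2, 6}
A' = U \ A = elements in U but not in A
Checking each element of U:
1 (in A, exclude), 2 (in A, exclude), 3 (not in A, include), 4 (not in A, include), 5 (not in A, include), 6 (in A, exclude), 7 (not in A, include), 8 (not in A, include), 9 (not in A, include), 10 (not in A, include), 11 (not in A, include)
A' = {3, 4, 5, 7, 8, 9, 10, 11}

{3, 4, 5, 7, 8, 9, 10, 11}


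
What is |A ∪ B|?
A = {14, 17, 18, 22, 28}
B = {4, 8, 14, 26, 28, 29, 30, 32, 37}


Set A = {14, 17, 18, 22, 28}, |A| = 5
Set B = {4, 8, 14, 26, 28, 29, 30, 32, 37}, |B| = 9
A ∩ B = {14, 28}, |A ∩ B| = 2
|A ∪ B| = |A| + |B| - |A ∩ B| = 5 + 9 - 2 = 12

12


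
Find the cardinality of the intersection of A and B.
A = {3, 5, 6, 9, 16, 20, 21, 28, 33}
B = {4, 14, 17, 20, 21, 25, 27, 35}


Set A = {3, 5, 6, 9, 16, 20, 21, 28, 33}
Set B = {4, 14, 17, 20, 21, 25, 27, 35}
A ∩ B = {20, 21}
|A ∩ B| = 2

2


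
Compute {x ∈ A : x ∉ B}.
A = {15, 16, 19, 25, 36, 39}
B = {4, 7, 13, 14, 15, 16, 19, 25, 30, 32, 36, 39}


Set A = {15, 16, 19, 25, 36, 39}
Set B = {4, 7, 13, 14, 15, 16, 19, 25, 30, 32, 36, 39}
Check each element of A against B:
15 ∈ B, 16 ∈ B, 19 ∈ B, 25 ∈ B, 36 ∈ B, 39 ∈ B
Elements of A not in B: {}

{}


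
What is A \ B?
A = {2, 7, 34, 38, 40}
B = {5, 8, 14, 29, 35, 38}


Set A = {2, 7, 34, 38, 40}
Set B = {5, 8, 14, 29, 35, 38}
A \ B includes elements in A that are not in B.
Check each element of A:
2 (not in B, keep), 7 (not in B, keep), 34 (not in B, keep), 38 (in B, remove), 40 (not in B, keep)
A \ B = {2, 7, 34, 40}

{2, 7, 34, 40}


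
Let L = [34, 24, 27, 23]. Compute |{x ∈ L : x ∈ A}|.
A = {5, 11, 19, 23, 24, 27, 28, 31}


Set A = {5, 11, 19, 23, 24, 27, 28, 31}
Candidates: [34, 24, 27, 23]
Check each candidate:
34 ∉ A, 24 ∈ A, 27 ∈ A, 23 ∈ A
Count of candidates in A: 3

3


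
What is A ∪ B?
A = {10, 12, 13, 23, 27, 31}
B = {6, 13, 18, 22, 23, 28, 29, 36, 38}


Set A = {10, 12, 13, 23, 27, 31}
Set B = {6, 13, 18, 22, 23, 28, 29, 36, 38}
A ∪ B includes all elements in either set.
Elements from A: {10, 12, 13, 23, 27, 31}
Elements from B not already included: {6, 18, 22, 28, 29, 36, 38}
A ∪ B = {6, 10, 12, 13, 18, 22, 23, 27, 28, 29, 31, 36, 38}

{6, 10, 12, 13, 18, 22, 23, 27, 28, 29, 31, 36, 38}


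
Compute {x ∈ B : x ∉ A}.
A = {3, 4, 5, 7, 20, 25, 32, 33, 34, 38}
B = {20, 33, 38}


Set A = {3, 4, 5, 7, 20, 25, 32, 33, 34, 38}
Set B = {20, 33, 38}
Check each element of B against A:
20 ∈ A, 33 ∈ A, 38 ∈ A
Elements of B not in A: {}

{}


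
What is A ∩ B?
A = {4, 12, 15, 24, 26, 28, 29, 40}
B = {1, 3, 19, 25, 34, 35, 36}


Set A = {4, 12, 15, 24, 26, 28, 29, 40}
Set B = {1, 3, 19, 25, 34, 35, 36}
A ∩ B includes only elements in both sets.
Check each element of A against B:
4 ✗, 12 ✗, 15 ✗, 24 ✗, 26 ✗, 28 ✗, 29 ✗, 40 ✗
A ∩ B = {}

{}


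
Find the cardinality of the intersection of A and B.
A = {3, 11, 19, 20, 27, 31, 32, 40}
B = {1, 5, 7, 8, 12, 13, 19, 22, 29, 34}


Set A = {3, 11, 19, 20, 27, 31, 32, 40}
Set B = {1, 5, 7, 8, 12, 13, 19, 22, 29, 34}
A ∩ B = {19}
|A ∩ B| = 1

1


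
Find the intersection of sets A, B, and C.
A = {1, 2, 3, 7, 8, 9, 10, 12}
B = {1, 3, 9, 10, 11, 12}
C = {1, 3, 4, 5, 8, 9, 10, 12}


Set A = {1, 2, 3, 7, 8, 9, 10, 12}
Set B = {1, 3, 9, 10, 11, 12}
Set C = {1, 3, 4, 5, 8, 9, 10, 12}
First, A ∩ B = {1, 3, 9, 10, 12}
Then, (A ∩ B) ∩ C = {1, 3, 9, 10, 12}

{1, 3, 9, 10, 12}


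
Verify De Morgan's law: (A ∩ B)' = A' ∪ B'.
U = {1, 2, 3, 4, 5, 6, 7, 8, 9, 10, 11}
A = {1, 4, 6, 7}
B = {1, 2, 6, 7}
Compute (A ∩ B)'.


U = {1, 2, 3, 4, 5, 6, 7, 8, 9, 10, 11}
A = {1, 4, 6, 7}, B = {1, 2, 6, 7}
A ∩ B = {1, 6, 7}
(A ∩ B)' = U \ (A ∩ B) = {2, 3, 4, 5, 8, 9, 10, 11}
Verification via A' ∪ B': A' = {2, 3, 5, 8, 9, 10, 11}, B' = {3, 4, 5, 8, 9, 10, 11}
A' ∪ B' = {2, 3, 4, 5, 8, 9, 10, 11} ✓

{2, 3, 4, 5, 8, 9, 10, 11}


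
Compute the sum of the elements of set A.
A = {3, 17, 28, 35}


Set A = {3, 17, 28, 35}
Sum = 3 + 17 + 28 + 35 = 83

83


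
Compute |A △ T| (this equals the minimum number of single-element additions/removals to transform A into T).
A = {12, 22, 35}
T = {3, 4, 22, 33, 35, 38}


Set A = {12, 22, 35}
Set T = {3, 4, 22, 33, 35, 38}
Elements to remove from A (in A, not in T): {12} → 1 removals
Elements to add to A (in T, not in A): {3, 4, 33, 38} → 4 additions
Total edits = 1 + 4 = 5

5


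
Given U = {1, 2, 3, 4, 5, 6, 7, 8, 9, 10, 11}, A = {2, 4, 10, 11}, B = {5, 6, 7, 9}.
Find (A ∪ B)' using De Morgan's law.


U = {1, 2, 3, 4, 5, 6, 7, 8, 9, 10, 11}
A = {2, 4, 10, 11}, B = {5, 6, 7, 9}
A ∪ B = {2, 4, 5, 6, 7, 9, 10, 11}
(A ∪ B)' = U \ (A ∪ B) = {1, 3, 8}
Verification via A' ∩ B': A' = {1, 3, 5, 6, 7, 8, 9}, B' = {1, 2, 3, 4, 8, 10, 11}
A' ∩ B' = {1, 3, 8} ✓

{1, 3, 8}


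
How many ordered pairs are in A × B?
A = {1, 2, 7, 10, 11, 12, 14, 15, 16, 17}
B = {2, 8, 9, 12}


Set A = {1, 2, 7, 10, 11, 12, 14, 15, 16, 17} has 10 elements.
Set B = {2, 8, 9, 12} has 4 elements.
|A × B| = |A| × |B| = 10 × 4 = 40

40


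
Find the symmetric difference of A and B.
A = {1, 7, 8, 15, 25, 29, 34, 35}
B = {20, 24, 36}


Set A = {1, 7, 8, 15, 25, 29, 34, 35}
Set B = {20, 24, 36}
A △ B = (A \ B) ∪ (B \ A)
Elements in A but not B: {1, 7, 8, 15, 25, 29, 34, 35}
Elements in B but not A: {20, 24, 36}
A △ B = {1, 7, 8, 15, 20, 24, 25, 29, 34, 35, 36}

{1, 7, 8, 15, 20, 24, 25, 29, 34, 35, 36}


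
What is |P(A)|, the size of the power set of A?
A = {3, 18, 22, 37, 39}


Set A = {3, 18, 22, 37, 39}
|A| = 5
The power set P(A) contains all subsets of A.
|P(A)| = 2^|A| = 2^5 = 32

32


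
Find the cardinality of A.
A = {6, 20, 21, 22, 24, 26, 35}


Set A = {6, 20, 21, 22, 24, 26, 35}
Listing elements: 6, 20, 21, 22, 24, 26, 35
Counting: 7 elements
|A| = 7

7


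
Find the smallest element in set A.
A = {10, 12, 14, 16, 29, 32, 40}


Set A = {10, 12, 14, 16, 29, 32, 40}
Elements in ascending order: 10, 12, 14, 16, 29, 32, 40
The smallest element is 10.

10


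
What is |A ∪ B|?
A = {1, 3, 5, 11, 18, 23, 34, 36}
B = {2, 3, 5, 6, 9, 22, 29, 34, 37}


Set A = {1, 3, 5, 11, 18, 23, 34, 36}, |A| = 8
Set B = {2, 3, 5, 6, 9, 22, 29, 34, 37}, |B| = 9
A ∩ B = {3, 5, 34}, |A ∩ B| = 3
|A ∪ B| = |A| + |B| - |A ∩ B| = 8 + 9 - 3 = 14

14


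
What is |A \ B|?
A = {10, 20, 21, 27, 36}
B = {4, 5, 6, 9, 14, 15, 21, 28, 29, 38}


Set A = {10, 20, 21, 27, 36}
Set B = {4, 5, 6, 9, 14, 15, 21, 28, 29, 38}
A \ B = {10, 20, 27, 36}
|A \ B| = 4

4


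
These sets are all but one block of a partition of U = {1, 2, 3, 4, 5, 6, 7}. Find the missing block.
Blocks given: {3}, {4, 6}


U = {1, 2, 3, 4, 5, 6, 7}
Shown blocks: {3}, {4, 6}
A partition's blocks are pairwise disjoint and cover U, so the missing block = U \ (union of shown blocks).
Union of shown blocks: {3, 4, 6}
Missing block = U \ (union) = {1, 2, 5, 7}

{1, 2, 5, 7}


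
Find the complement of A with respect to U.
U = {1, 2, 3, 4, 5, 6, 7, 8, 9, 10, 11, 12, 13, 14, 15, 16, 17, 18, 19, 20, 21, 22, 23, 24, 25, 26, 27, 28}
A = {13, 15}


Universal set U = {1, 2, 3, 4, 5, 6, 7, 8, 9, 10, 11, 12, 13, 14, 15, 16, 17, 18, 19, 20, 21, 22, 23, 24, 25, 26, 27, 28}
Set A = {13, 15}
A' = U \ A = elements in U but not in A
Checking each element of U:
1 (not in A, include), 2 (not in A, include), 3 (not in A, include), 4 (not in A, include), 5 (not in A, include), 6 (not in A, include), 7 (not in A, include), 8 (not in A, include), 9 (not in A, include), 10 (not in A, include), 11 (not in A, include), 12 (not in A, include), 13 (in A, exclude), 14 (not in A, include), 15 (in A, exclude), 16 (not in A, include), 17 (not in A, include), 18 (not in A, include), 19 (not in A, include), 20 (not in A, include), 21 (not in A, include), 22 (not in A, include), 23 (not in A, include), 24 (not in A, include), 25 (not in A, include), 26 (not in A, include), 27 (not in A, include), 28 (not in A, include)
A' = {1, 2, 3, 4, 5, 6, 7, 8, 9, 10, 11, 12, 14, 16, 17, 18, 19, 20, 21, 22, 23, 24, 25, 26, 27, 28}

{1, 2, 3, 4, 5, 6, 7, 8, 9, 10, 11, 12, 14, 16, 17, 18, 19, 20, 21, 22, 23, 24, 25, 26, 27, 28}


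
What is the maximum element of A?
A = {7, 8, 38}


Set A = {7, 8, 38}
Elements in ascending order: 7, 8, 38
The largest element is 38.

38


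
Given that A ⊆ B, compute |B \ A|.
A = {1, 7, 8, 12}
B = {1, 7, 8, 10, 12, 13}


Set A = {1, 7, 8, 12}, |A| = 4
Set B = {1, 7, 8, 10, 12, 13}, |B| = 6
Since A ⊆ B: B \ A = {10, 13}
|B| - |A| = 6 - 4 = 2

2


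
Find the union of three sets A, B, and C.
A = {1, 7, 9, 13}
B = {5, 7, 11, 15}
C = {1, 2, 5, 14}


Set A = {1, 7, 9, 13}
Set B = {5, 7, 11, 15}
Set C = {1, 2, 5, 14}
First, A ∪ B = {1, 5, 7, 9, 11, 13, 15}
Then, (A ∪ B) ∪ C = {1, 2, 5, 7, 9, 11, 13, 14, 15}

{1, 2, 5, 7, 9, 11, 13, 14, 15}


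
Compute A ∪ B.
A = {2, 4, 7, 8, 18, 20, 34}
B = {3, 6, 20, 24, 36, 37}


Set A = {2, 4, 7, 8, 18, 20, 34}
Set B = {3, 6, 20, 24, 36, 37}
A ∪ B includes all elements in either set.
Elements from A: {2, 4, 7, 8, 18, 20, 34}
Elements from B not already included: {3, 6, 24, 36, 37}
A ∪ B = {2, 3, 4, 6, 7, 8, 18, 20, 24, 34, 36, 37}

{2, 3, 4, 6, 7, 8, 18, 20, 24, 34, 36, 37}


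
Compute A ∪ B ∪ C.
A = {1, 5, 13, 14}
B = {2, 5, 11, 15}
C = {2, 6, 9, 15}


Set A = {1, 5, 13, 14}
Set B = {2, 5, 11, 15}
Set C = {2, 6, 9, 15}
First, A ∪ B = {1, 2, 5, 11, 13, 14, 15}
Then, (A ∪ B) ∪ C = {1, 2, 5, 6, 9, 11, 13, 14, 15}

{1, 2, 5, 6, 9, 11, 13, 14, 15}


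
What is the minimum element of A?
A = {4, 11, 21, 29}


Set A = {4, 11, 21, 29}
Elements in ascending order: 4, 11, 21, 29
The smallest element is 4.

4


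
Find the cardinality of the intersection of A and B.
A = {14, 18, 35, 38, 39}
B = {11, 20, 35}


Set A = {14, 18, 35, 38, 39}
Set B = {11, 20, 35}
A ∩ B = {35}
|A ∩ B| = 1

1


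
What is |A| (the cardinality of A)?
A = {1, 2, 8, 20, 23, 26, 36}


Set A = {1, 2, 8, 20, 23, 26, 36}
Listing elements: 1, 2, 8, 20, 23, 26, 36
Counting: 7 elements
|A| = 7

7


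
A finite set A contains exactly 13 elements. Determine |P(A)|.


The set has 13 elements.
The power set contains all possible subsets.
|P(A)| = 2^|A| = 2^13 = 8192

8192


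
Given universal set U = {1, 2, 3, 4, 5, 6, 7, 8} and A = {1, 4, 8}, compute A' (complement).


Universal set U = {1, 2, 3, 4, 5, 6, 7, 8}
Set A = {1, 4, 8}
A' = U \ A = elements in U but not in A
Checking each element of U:
1 (in A, exclude), 2 (not in A, include), 3 (not in A, include), 4 (in A, exclude), 5 (not in A, include), 6 (not in A, include), 7 (not in A, include), 8 (in A, exclude)
A' = {2, 3, 5, 6, 7}

{2, 3, 5, 6, 7}


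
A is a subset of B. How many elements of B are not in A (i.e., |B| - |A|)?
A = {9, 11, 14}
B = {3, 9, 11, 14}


Set A = {9, 11, 14}, |A| = 3
Set B = {3, 9, 11, 14}, |B| = 4
Since A ⊆ B: B \ A = {3}
|B| - |A| = 4 - 3 = 1

1


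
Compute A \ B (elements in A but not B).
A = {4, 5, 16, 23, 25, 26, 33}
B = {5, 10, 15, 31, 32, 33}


Set A = {4, 5, 16, 23, 25, 26, 33}
Set B = {5, 10, 15, 31, 32, 33}
A \ B includes elements in A that are not in B.
Check each element of A:
4 (not in B, keep), 5 (in B, remove), 16 (not in B, keep), 23 (not in B, keep), 25 (not in B, keep), 26 (not in B, keep), 33 (in B, remove)
A \ B = {4, 16, 23, 25, 26}

{4, 16, 23, 25, 26}


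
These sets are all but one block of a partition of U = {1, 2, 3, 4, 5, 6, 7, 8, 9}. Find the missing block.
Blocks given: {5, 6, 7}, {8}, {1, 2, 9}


U = {1, 2, 3, 4, 5, 6, 7, 8, 9}
Shown blocks: {5, 6, 7}, {8}, {1, 2, 9}
A partition's blocks are pairwise disjoint and cover U, so the missing block = U \ (union of shown blocks).
Union of shown blocks: {1, 2, 5, 6, 7, 8, 9}
Missing block = U \ (union) = {3, 4}

{3, 4}


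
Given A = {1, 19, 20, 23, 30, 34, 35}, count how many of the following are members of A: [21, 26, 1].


Set A = {1, 19, 20, 23, 30, 34, 35}
Candidates: [21, 26, 1]
Check each candidate:
21 ∉ A, 26 ∉ A, 1 ∈ A
Count of candidates in A: 1

1


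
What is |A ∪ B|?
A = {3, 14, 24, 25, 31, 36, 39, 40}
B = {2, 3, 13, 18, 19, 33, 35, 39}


Set A = {3, 14, 24, 25, 31, 36, 39, 40}, |A| = 8
Set B = {2, 3, 13, 18, 19, 33, 35, 39}, |B| = 8
A ∩ B = {3, 39}, |A ∩ B| = 2
|A ∪ B| = |A| + |B| - |A ∩ B| = 8 + 8 - 2 = 14

14


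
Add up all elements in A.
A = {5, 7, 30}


Set A = {5, 7, 30}
Sum = 5 + 7 + 30 = 42

42


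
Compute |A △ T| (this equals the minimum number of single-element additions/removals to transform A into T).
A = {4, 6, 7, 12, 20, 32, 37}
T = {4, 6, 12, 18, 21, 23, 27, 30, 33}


Set A = {4, 6, 7, 12, 20, 32, 37}
Set T = {4, 6, 12, 18, 21, 23, 27, 30, 33}
Elements to remove from A (in A, not in T): {7, 20, 32, 37} → 4 removals
Elements to add to A (in T, not in A): {18, 21, 23, 27, 30, 33} → 6 additions
Total edits = 4 + 6 = 10

10


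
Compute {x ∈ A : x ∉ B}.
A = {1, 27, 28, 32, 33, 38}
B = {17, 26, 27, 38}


Set A = {1, 27, 28, 32, 33, 38}
Set B = {17, 26, 27, 38}
Check each element of A against B:
1 ∉ B (include), 27 ∈ B, 28 ∉ B (include), 32 ∉ B (include), 33 ∉ B (include), 38 ∈ B
Elements of A not in B: {1, 28, 32, 33}

{1, 28, 32, 33}


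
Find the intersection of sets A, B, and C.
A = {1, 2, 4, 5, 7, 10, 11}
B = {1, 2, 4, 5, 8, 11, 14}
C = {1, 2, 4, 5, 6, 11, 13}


Set A = {1, 2, 4, 5, 7, 10, 11}
Set B = {1, 2, 4, 5, 8, 11, 14}
Set C = {1, 2, 4, 5, 6, 11, 13}
First, A ∩ B = {1, 2, 4, 5, 11}
Then, (A ∩ B) ∩ C = {1, 2, 4, 5, 11}

{1, 2, 4, 5, 11}


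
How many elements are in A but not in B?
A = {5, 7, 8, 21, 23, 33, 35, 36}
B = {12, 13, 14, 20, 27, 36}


Set A = {5, 7, 8, 21, 23, 33, 35, 36}
Set B = {12, 13, 14, 20, 27, 36}
A \ B = {5, 7, 8, 21, 23, 33, 35}
|A \ B| = 7

7


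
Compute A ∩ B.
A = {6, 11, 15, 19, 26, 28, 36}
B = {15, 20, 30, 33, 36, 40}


Set A = {6, 11, 15, 19, 26, 28, 36}
Set B = {15, 20, 30, 33, 36, 40}
A ∩ B includes only elements in both sets.
Check each element of A against B:
6 ✗, 11 ✗, 15 ✓, 19 ✗, 26 ✗, 28 ✗, 36 ✓
A ∩ B = {15, 36}

{15, 36}


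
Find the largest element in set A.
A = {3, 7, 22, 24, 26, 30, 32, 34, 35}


Set A = {3, 7, 22, 24, 26, 30, 32, 34, 35}
Elements in ascending order: 3, 7, 22, 24, 26, 30, 32, 34, 35
The largest element is 35.

35


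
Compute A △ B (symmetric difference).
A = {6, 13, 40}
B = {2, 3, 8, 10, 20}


Set A = {6, 13, 40}
Set B = {2, 3, 8, 10, 20}
A △ B = (A \ B) ∪ (B \ A)
Elements in A but not B: {6, 13, 40}
Elements in B but not A: {2, 3, 8, 10, 20}
A △ B = {2, 3, 6, 8, 10, 13, 20, 40}

{2, 3, 6, 8, 10, 13, 20, 40}


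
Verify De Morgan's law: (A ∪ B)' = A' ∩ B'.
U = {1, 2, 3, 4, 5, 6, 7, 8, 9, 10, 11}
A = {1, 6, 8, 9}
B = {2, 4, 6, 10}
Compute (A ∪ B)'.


U = {1, 2, 3, 4, 5, 6, 7, 8, 9, 10, 11}
A = {1, 6, 8, 9}, B = {2, 4, 6, 10}
A ∪ B = {1, 2, 4, 6, 8, 9, 10}
(A ∪ B)' = U \ (A ∪ B) = {3, 5, 7, 11}
Verification via A' ∩ B': A' = {2, 3, 4, 5, 7, 10, 11}, B' = {1, 3, 5, 7, 8, 9, 11}
A' ∩ B' = {3, 5, 7, 11} ✓

{3, 5, 7, 11}


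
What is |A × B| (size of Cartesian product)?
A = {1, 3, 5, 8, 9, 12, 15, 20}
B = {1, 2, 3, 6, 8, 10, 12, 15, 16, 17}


Set A = {1, 3, 5, 8, 9, 12, 15, 20} has 8 elements.
Set B = {1, 2, 3, 6, 8, 10, 12, 15, 16, 17} has 10 elements.
|A × B| = |A| × |B| = 8 × 10 = 80

80


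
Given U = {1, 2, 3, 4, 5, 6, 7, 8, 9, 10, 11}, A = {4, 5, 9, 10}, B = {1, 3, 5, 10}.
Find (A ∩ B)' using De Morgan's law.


U = {1, 2, 3, 4, 5, 6, 7, 8, 9, 10, 11}
A = {4, 5, 9, 10}, B = {1, 3, 5, 10}
A ∩ B = {5, 10}
(A ∩ B)' = U \ (A ∩ B) = {1, 2, 3, 4, 6, 7, 8, 9, 11}
Verification via A' ∪ B': A' = {1, 2, 3, 6, 7, 8, 11}, B' = {2, 4, 6, 7, 8, 9, 11}
A' ∪ B' = {1, 2, 3, 4, 6, 7, 8, 9, 11} ✓

{1, 2, 3, 4, 6, 7, 8, 9, 11}


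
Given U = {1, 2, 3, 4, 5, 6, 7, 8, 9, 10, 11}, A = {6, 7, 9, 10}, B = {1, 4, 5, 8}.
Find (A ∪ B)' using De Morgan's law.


U = {1, 2, 3, 4, 5, 6, 7, 8, 9, 10, 11}
A = {6, 7, 9, 10}, B = {1, 4, 5, 8}
A ∪ B = {1, 4, 5, 6, 7, 8, 9, 10}
(A ∪ B)' = U \ (A ∪ B) = {2, 3, 11}
Verification via A' ∩ B': A' = {1, 2, 3, 4, 5, 8, 11}, B' = {2, 3, 6, 7, 9, 10, 11}
A' ∩ B' = {2, 3, 11} ✓

{2, 3, 11}


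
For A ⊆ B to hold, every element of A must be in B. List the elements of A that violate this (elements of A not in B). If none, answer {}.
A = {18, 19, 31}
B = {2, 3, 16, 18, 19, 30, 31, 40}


Set A = {18, 19, 31}
Set B = {2, 3, 16, 18, 19, 30, 31, 40}
Check each element of A against B:
18 ∈ B, 19 ∈ B, 31 ∈ B
Elements of A not in B: {}

{}


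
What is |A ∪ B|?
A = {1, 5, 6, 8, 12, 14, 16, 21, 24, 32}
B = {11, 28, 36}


Set A = {1, 5, 6, 8, 12, 14, 16, 21, 24, 32}, |A| = 10
Set B = {11, 28, 36}, |B| = 3
A ∩ B = {}, |A ∩ B| = 0
|A ∪ B| = |A| + |B| - |A ∩ B| = 10 + 3 - 0 = 13

13


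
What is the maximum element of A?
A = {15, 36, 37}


Set A = {15, 36, 37}
Elements in ascending order: 15, 36, 37
The largest element is 37.

37


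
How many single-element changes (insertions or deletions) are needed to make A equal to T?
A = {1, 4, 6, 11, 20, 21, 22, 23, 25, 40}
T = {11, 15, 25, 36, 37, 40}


Set A = {1, 4, 6, 11, 20, 21, 22, 23, 25, 40}
Set T = {11, 15, 25, 36, 37, 40}
Elements to remove from A (in A, not in T): {1, 4, 6, 20, 21, 22, 23} → 7 removals
Elements to add to A (in T, not in A): {15, 36, 37} → 3 additions
Total edits = 7 + 3 = 10

10


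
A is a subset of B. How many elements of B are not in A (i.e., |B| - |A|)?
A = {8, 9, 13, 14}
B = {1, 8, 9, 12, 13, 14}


Set A = {8, 9, 13, 14}, |A| = 4
Set B = {1, 8, 9, 12, 13, 14}, |B| = 6
Since A ⊆ B: B \ A = {1, 12}
|B| - |A| = 6 - 4 = 2

2


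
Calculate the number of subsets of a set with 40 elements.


The set has 40 elements.
The power set contains all possible subsets.
|P(A)| = 2^|A| = 2^40 = 1099511627776

1099511627776


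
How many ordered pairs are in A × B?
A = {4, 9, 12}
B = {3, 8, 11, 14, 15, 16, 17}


Set A = {4, 9, 12} has 3 elements.
Set B = {3, 8, 11, 14, 15, 16, 17} has 7 elements.
|A × B| = |A| × |B| = 3 × 7 = 21

21


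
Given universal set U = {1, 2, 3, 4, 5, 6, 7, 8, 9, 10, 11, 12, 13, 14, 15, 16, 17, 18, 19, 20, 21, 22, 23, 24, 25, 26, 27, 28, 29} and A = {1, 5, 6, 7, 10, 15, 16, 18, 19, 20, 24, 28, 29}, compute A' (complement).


Universal set U = {1, 2, 3, 4, 5, 6, 7, 8, 9, 10, 11, 12, 13, 14, 15, 16, 17, 18, 19, 20, 21, 22, 23, 24, 25, 26, 27, 28, 29}
Set A = {1, 5, 6, 7, 10, 15, 16, 18, 19, 20, 24, 28, 29}
A' = U \ A = elements in U but not in A
Checking each element of U:
1 (in A, exclude), 2 (not in A, include), 3 (not in A, include), 4 (not in A, include), 5 (in A, exclude), 6 (in A, exclude), 7 (in A, exclude), 8 (not in A, include), 9 (not in A, include), 10 (in A, exclude), 11 (not in A, include), 12 (not in A, include), 13 (not in A, include), 14 (not in A, include), 15 (in A, exclude), 16 (in A, exclude), 17 (not in A, include), 18 (in A, exclude), 19 (in A, exclude), 20 (in A, exclude), 21 (not in A, include), 22 (not in A, include), 23 (not in A, include), 24 (in A, exclude), 25 (not in A, include), 26 (not in A, include), 27 (not in A, include), 28 (in A, exclude), 29 (in A, exclude)
A' = {2, 3, 4, 8, 9, 11, 12, 13, 14, 17, 21, 22, 23, 25, 26, 27}

{2, 3, 4, 8, 9, 11, 12, 13, 14, 17, 21, 22, 23, 25, 26, 27}


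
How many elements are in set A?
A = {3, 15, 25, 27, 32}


Set A = {3, 15, 25, 27, 32}
Listing elements: 3, 15, 25, 27, 32
Counting: 5 elements
|A| = 5

5


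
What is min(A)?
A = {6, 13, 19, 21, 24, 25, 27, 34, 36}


Set A = {6, 13, 19, 21, 24, 25, 27, 34, 36}
Elements in ascending order: 6, 13, 19, 21, 24, 25, 27, 34, 36
The smallest element is 6.

6


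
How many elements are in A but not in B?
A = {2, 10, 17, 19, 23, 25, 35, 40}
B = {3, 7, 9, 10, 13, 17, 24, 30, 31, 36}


Set A = {2, 10, 17, 19, 23, 25, 35, 40}
Set B = {3, 7, 9, 10, 13, 17, 24, 30, 31, 36}
A \ B = {2, 19, 23, 25, 35, 40}
|A \ B| = 6

6


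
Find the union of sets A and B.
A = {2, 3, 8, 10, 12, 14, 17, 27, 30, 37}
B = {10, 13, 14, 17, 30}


Set A = {2, 3, 8, 10, 12, 14, 17, 27, 30, 37}
Set B = {10, 13, 14, 17, 30}
A ∪ B includes all elements in either set.
Elements from A: {2, 3, 8, 10, 12, 14, 17, 27, 30, 37}
Elements from B not already included: {13}
A ∪ B = {2, 3, 8, 10, 12, 13, 14, 17, 27, 30, 37}

{2, 3, 8, 10, 12, 13, 14, 17, 27, 30, 37}


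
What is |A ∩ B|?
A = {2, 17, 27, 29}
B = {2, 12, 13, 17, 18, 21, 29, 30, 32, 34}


Set A = {2, 17, 27, 29}
Set B = {2, 12, 13, 17, 18, 21, 29, 30, 32, 34}
A ∩ B = {2, 17, 29}
|A ∩ B| = 3

3


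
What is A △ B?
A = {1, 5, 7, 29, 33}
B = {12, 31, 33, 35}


Set A = {1, 5, 7, 29, 33}
Set B = {12, 31, 33, 35}
A △ B = (A \ B) ∪ (B \ A)
Elements in A but not B: {1, 5, 7, 29}
Elements in B but not A: {12, 31, 35}
A △ B = {1, 5, 7, 12, 29, 31, 35}

{1, 5, 7, 12, 29, 31, 35}


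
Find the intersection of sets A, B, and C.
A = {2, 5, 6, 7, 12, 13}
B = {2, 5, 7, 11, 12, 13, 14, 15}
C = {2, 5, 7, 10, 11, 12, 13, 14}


Set A = {2, 5, 6, 7, 12, 13}
Set B = {2, 5, 7, 11, 12, 13, 14, 15}
Set C = {2, 5, 7, 10, 11, 12, 13, 14}
First, A ∩ B = {2, 5, 7, 12, 13}
Then, (A ∩ B) ∩ C = {2, 5, 7, 12, 13}

{2, 5, 7, 12, 13}


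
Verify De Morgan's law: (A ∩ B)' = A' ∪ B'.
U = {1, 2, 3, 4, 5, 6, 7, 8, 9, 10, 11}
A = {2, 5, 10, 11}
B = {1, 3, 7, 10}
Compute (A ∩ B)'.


U = {1, 2, 3, 4, 5, 6, 7, 8, 9, 10, 11}
A = {2, 5, 10, 11}, B = {1, 3, 7, 10}
A ∩ B = {10}
(A ∩ B)' = U \ (A ∩ B) = {1, 2, 3, 4, 5, 6, 7, 8, 9, 11}
Verification via A' ∪ B': A' = {1, 3, 4, 6, 7, 8, 9}, B' = {2, 4, 5, 6, 8, 9, 11}
A' ∪ B' = {1, 2, 3, 4, 5, 6, 7, 8, 9, 11} ✓

{1, 2, 3, 4, 5, 6, 7, 8, 9, 11}


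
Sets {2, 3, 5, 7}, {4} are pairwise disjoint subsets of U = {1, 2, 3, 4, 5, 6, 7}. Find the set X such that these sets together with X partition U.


U = {1, 2, 3, 4, 5, 6, 7}
Shown blocks: {2, 3, 5, 7}, {4}
A partition's blocks are pairwise disjoint and cover U, so the missing block = U \ (union of shown blocks).
Union of shown blocks: {2, 3, 4, 5, 7}
Missing block = U \ (union) = {1, 6}

{1, 6}


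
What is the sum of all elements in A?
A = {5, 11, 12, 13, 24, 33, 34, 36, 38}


Set A = {5, 11, 12, 13, 24, 33, 34, 36, 38}
Sum = 5 + 11 + 12 + 13 + 24 + 33 + 34 + 36 + 38 = 206

206


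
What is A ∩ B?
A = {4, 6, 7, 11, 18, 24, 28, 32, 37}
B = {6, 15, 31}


Set A = {4, 6, 7, 11, 18, 24, 28, 32, 37}
Set B = {6, 15, 31}
A ∩ B includes only elements in both sets.
Check each element of A against B:
4 ✗, 6 ✓, 7 ✗, 11 ✗, 18 ✗, 24 ✗, 28 ✗, 32 ✗, 37 ✗
A ∩ B = {6}

{6}


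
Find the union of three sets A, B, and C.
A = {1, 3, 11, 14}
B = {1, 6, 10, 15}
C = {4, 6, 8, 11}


Set A = {1, 3, 11, 14}
Set B = {1, 6, 10, 15}
Set C = {4, 6, 8, 11}
First, A ∪ B = {1, 3, 6, 10, 11, 14, 15}
Then, (A ∪ B) ∪ C = {1, 3, 4, 6, 8, 10, 11, 14, 15}

{1, 3, 4, 6, 8, 10, 11, 14, 15}


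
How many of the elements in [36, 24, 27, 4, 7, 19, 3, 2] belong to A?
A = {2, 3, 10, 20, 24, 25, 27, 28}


Set A = {2, 3, 10, 20, 24, 25, 27, 28}
Candidates: [36, 24, 27, 4, 7, 19, 3, 2]
Check each candidate:
36 ∉ A, 24 ∈ A, 27 ∈ A, 4 ∉ A, 7 ∉ A, 19 ∉ A, 3 ∈ A, 2 ∈ A
Count of candidates in A: 4

4


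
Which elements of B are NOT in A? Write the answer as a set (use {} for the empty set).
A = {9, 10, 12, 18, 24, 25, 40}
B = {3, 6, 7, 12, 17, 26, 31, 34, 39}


Set A = {9, 10, 12, 18, 24, 25, 40}
Set B = {3, 6, 7, 12, 17, 26, 31, 34, 39}
Check each element of B against A:
3 ∉ A (include), 6 ∉ A (include), 7 ∉ A (include), 12 ∈ A, 17 ∉ A (include), 26 ∉ A (include), 31 ∉ A (include), 34 ∉ A (include), 39 ∉ A (include)
Elements of B not in A: {3, 6, 7, 17, 26, 31, 34, 39}

{3, 6, 7, 17, 26, 31, 34, 39}


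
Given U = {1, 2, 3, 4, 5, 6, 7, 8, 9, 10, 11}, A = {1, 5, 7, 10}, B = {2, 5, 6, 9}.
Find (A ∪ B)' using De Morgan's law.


U = {1, 2, 3, 4, 5, 6, 7, 8, 9, 10, 11}
A = {1, 5, 7, 10}, B = {2, 5, 6, 9}
A ∪ B = {1, 2, 5, 6, 7, 9, 10}
(A ∪ B)' = U \ (A ∪ B) = {3, 4, 8, 11}
Verification via A' ∩ B': A' = {2, 3, 4, 6, 8, 9, 11}, B' = {1, 3, 4, 7, 8, 10, 11}
A' ∩ B' = {3, 4, 8, 11} ✓

{3, 4, 8, 11}


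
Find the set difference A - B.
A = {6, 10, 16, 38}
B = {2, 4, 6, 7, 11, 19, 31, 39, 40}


Set A = {6, 10, 16, 38}
Set B = {2, 4, 6, 7, 11, 19, 31, 39, 40}
A \ B includes elements in A that are not in B.
Check each element of A:
6 (in B, remove), 10 (not in B, keep), 16 (not in B, keep), 38 (not in B, keep)
A \ B = {10, 16, 38}

{10, 16, 38}


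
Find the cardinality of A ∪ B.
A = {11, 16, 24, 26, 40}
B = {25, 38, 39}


Set A = {11, 16, 24, 26, 40}, |A| = 5
Set B = {25, 38, 39}, |B| = 3
A ∩ B = {}, |A ∩ B| = 0
|A ∪ B| = |A| + |B| - |A ∩ B| = 5 + 3 - 0 = 8

8


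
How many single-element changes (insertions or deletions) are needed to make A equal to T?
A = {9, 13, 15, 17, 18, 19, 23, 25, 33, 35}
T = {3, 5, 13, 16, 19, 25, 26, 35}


Set A = {9, 13, 15, 17, 18, 19, 23, 25, 33, 35}
Set T = {3, 5, 13, 16, 19, 25, 26, 35}
Elements to remove from A (in A, not in T): {9, 15, 17, 18, 23, 33} → 6 removals
Elements to add to A (in T, not in A): {3, 5, 16, 26} → 4 additions
Total edits = 6 + 4 = 10

10


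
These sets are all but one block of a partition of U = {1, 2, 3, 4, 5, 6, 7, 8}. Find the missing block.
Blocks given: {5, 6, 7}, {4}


U = {1, 2, 3, 4, 5, 6, 7, 8}
Shown blocks: {5, 6, 7}, {4}
A partition's blocks are pairwise disjoint and cover U, so the missing block = U \ (union of shown blocks).
Union of shown blocks: {4, 5, 6, 7}
Missing block = U \ (union) = {1, 2, 3, 8}

{1, 2, 3, 8}


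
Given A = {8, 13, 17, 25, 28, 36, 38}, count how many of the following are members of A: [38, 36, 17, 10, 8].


Set A = {8, 13, 17, 25, 28, 36, 38}
Candidates: [38, 36, 17, 10, 8]
Check each candidate:
38 ∈ A, 36 ∈ A, 17 ∈ A, 10 ∉ A, 8 ∈ A
Count of candidates in A: 4

4


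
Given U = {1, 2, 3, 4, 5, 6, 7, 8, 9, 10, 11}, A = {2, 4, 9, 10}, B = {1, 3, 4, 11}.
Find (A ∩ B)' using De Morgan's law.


U = {1, 2, 3, 4, 5, 6, 7, 8, 9, 10, 11}
A = {2, 4, 9, 10}, B = {1, 3, 4, 11}
A ∩ B = {4}
(A ∩ B)' = U \ (A ∩ B) = {1, 2, 3, 5, 6, 7, 8, 9, 10, 11}
Verification via A' ∪ B': A' = {1, 3, 5, 6, 7, 8, 11}, B' = {2, 5, 6, 7, 8, 9, 10}
A' ∪ B' = {1, 2, 3, 5, 6, 7, 8, 9, 10, 11} ✓

{1, 2, 3, 5, 6, 7, 8, 9, 10, 11}


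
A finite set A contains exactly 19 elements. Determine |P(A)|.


The set has 19 elements.
The power set contains all possible subsets.
|P(A)| = 2^|A| = 2^19 = 524288

524288


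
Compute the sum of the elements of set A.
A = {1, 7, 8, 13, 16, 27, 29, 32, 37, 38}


Set A = {1, 7, 8, 13, 16, 27, 29, 32, 37, 38}
Sum = 1 + 7 + 8 + 13 + 16 + 27 + 29 + 32 + 37 + 38 = 208

208


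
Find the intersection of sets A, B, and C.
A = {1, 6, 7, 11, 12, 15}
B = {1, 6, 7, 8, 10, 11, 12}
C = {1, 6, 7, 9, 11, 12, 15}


Set A = {1, 6, 7, 11, 12, 15}
Set B = {1, 6, 7, 8, 10, 11, 12}
Set C = {1, 6, 7, 9, 11, 12, 15}
First, A ∩ B = {1, 6, 7, 11, 12}
Then, (A ∩ B) ∩ C = {1, 6, 7, 11, 12}

{1, 6, 7, 11, 12}


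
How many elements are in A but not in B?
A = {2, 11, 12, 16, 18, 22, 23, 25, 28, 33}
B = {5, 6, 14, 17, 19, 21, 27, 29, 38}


Set A = {2, 11, 12, 16, 18, 22, 23, 25, 28, 33}
Set B = {5, 6, 14, 17, 19, 21, 27, 29, 38}
A \ B = {2, 11, 12, 16, 18, 22, 23, 25, 28, 33}
|A \ B| = 10

10


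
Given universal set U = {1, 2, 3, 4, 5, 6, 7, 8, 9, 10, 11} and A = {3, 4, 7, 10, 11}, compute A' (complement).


Universal set U = {1, 2, 3, 4, 5, 6, 7, 8, 9, 10, 11}
Set A = {3, 4, 7, 10, 11}
A' = U \ A = elements in U but not in A
Checking each element of U:
1 (not in A, include), 2 (not in A, include), 3 (in A, exclude), 4 (in A, exclude), 5 (not in A, include), 6 (not in A, include), 7 (in A, exclude), 8 (not in A, include), 9 (not in A, include), 10 (in A, exclude), 11 (in A, exclude)
A' = {1, 2, 5, 6, 8, 9}

{1, 2, 5, 6, 8, 9}


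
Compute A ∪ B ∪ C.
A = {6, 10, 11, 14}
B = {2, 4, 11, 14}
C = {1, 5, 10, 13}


Set A = {6, 10, 11, 14}
Set B = {2, 4, 11, 14}
Set C = {1, 5, 10, 13}
First, A ∪ B = {2, 4, 6, 10, 11, 14}
Then, (A ∪ B) ∪ C = {1, 2, 4, 5, 6, 10, 11, 13, 14}

{1, 2, 4, 5, 6, 10, 11, 13, 14}


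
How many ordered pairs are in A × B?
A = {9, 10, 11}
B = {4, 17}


Set A = {9, 10, 11} has 3 elements.
Set B = {4, 17} has 2 elements.
|A × B| = |A| × |B| = 3 × 2 = 6

6


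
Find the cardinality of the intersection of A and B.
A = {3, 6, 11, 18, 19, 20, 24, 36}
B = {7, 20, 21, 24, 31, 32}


Set A = {3, 6, 11, 18, 19, 20, 24, 36}
Set B = {7, 20, 21, 24, 31, 32}
A ∩ B = {20, 24}
|A ∩ B| = 2

2


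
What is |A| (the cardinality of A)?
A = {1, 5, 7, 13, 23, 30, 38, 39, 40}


Set A = {1, 5, 7, 13, 23, 30, 38, 39, 40}
Listing elements: 1, 5, 7, 13, 23, 30, 38, 39, 40
Counting: 9 elements
|A| = 9

9


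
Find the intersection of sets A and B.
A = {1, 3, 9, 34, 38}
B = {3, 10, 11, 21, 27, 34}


Set A = {1, 3, 9, 34, 38}
Set B = {3, 10, 11, 21, 27, 34}
A ∩ B includes only elements in both sets.
Check each element of A against B:
1 ✗, 3 ✓, 9 ✗, 34 ✓, 38 ✗
A ∩ B = {3, 34}

{3, 34}


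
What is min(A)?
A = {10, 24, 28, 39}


Set A = {10, 24, 28, 39}
Elements in ascending order: 10, 24, 28, 39
The smallest element is 10.

10


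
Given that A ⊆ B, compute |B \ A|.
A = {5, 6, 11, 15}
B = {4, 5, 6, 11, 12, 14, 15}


Set A = {5, 6, 11, 15}, |A| = 4
Set B = {4, 5, 6, 11, 12, 14, 15}, |B| = 7
Since A ⊆ B: B \ A = {4, 12, 14}
|B| - |A| = 7 - 4 = 3

3


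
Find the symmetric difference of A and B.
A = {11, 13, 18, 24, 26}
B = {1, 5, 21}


Set A = {11, 13, 18, 24, 26}
Set B = {1, 5, 21}
A △ B = (A \ B) ∪ (B \ A)
Elements in A but not B: {11, 13, 18, 24, 26}
Elements in B but not A: {1, 5, 21}
A △ B = {1, 5, 11, 13, 18, 21, 24, 26}

{1, 5, 11, 13, 18, 21, 24, 26}
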